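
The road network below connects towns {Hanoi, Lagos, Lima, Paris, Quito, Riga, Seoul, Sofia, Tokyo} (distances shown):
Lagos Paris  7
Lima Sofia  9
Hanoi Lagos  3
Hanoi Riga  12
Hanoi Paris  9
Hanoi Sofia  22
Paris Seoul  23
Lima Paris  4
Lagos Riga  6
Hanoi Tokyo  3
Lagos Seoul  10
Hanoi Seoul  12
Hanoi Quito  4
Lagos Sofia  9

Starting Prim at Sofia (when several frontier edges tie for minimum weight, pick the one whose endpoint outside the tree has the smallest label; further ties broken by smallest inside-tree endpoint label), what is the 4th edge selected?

Prim, starting at Sofia.
Step 1: cheapest edge leaving the tree is Lagos Sofia (9); add Lagos.
Step 2: cheapest edge leaving the tree is Hanoi Lagos (3); add Hanoi.
Step 3: cheapest edge leaving the tree is Hanoi Tokyo (3); add Tokyo.
Step 4: cheapest edge leaving the tree is Hanoi Quito (4); add Quito.
Step 5: cheapest edge leaving the tree is Lagos Riga (6); add Riga.
Step 6: cheapest edge leaving the tree is Lagos Paris (7); add Paris.
Step 7: cheapest edge leaving the tree is Lima Paris (4); add Lima.
Step 8: cheapest edge leaving the tree is Lagos Seoul (10); add Seoul.
The 4th edge added is Hanoi Quito.

Hanoi-Quito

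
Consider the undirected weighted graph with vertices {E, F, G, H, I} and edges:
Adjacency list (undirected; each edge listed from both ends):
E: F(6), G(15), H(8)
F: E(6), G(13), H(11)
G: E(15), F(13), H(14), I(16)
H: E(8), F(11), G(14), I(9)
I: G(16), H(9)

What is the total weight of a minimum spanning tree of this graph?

Kruskal's algorithm — process edges by increasing weight (ties by edge label):
E F (6): add. Components now {E,F} {G} {H} {I}
E H (8): add. Components now {E,F,H} {G} {I}
H I (9): add. Components now {E,F,H,I} {G}
F H (11): skip — F and H already connected.
F G (13): add. Components now {E,F,G,H,I}
MST edges: E F, E H, H I, F G; total weight 6+8+9+13 = 36.

36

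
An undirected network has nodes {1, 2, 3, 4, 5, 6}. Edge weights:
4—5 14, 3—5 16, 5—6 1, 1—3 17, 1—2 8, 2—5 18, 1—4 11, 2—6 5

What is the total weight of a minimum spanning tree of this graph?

Sort edges by weight, then run Kruskal:
5—6 (1): add — endpoints in different components.
2—6 (5): add — endpoints in different components.
1—2 (8): add — endpoints in different components.
1—4 (11): add — endpoints in different components.
4—5 (14): skip — 4 and 5 already connected.
3—5 (16): add — endpoints in different components.
MST edges: 5—6, 2—6, 1—2, 1—4, 3—5; total weight 1+5+8+11+16 = 41.

41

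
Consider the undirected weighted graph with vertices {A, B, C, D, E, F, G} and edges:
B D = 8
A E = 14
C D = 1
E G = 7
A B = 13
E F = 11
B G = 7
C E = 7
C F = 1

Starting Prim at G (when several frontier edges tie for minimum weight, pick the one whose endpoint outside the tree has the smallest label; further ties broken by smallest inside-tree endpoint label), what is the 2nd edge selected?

Prim, starting at G.
Step 1: cheapest edge leaving the tree is B G (7); add B.
Step 2: cheapest edge leaving the tree is E G (7); add E.
Step 3: cheapest edge leaving the tree is C E (7); add C.
Step 4: cheapest edge leaving the tree is C D (1); add D.
Step 5: cheapest edge leaving the tree is C F (1); add F.
Step 6: cheapest edge leaving the tree is A B (13); add A.
The 2nd edge added is E G.

E-G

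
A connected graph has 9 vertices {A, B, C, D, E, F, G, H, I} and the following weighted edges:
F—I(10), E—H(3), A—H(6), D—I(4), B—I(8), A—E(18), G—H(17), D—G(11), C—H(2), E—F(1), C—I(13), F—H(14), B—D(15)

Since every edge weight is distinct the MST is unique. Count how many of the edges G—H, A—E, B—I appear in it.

1

Kruskal's algorithm — process edges by increasing weight (ties by edge label):
E—F (1): add — endpoints in different components.
C—H (2): add — endpoints in different components.
E—H (3): add — endpoints in different components.
D—I (4): add — endpoints in different components.
A—H (6): add — endpoints in different components.
B—I (8): add — endpoints in different components.
F—I (10): add — endpoints in different components.
D—G (11): add — endpoints in different components.
MST edge set: {E—F, C—H, E—H, D—I, A—H, B—I, F—I, D—G}.
Of the listed edges, {B—I} are in the MST → 1.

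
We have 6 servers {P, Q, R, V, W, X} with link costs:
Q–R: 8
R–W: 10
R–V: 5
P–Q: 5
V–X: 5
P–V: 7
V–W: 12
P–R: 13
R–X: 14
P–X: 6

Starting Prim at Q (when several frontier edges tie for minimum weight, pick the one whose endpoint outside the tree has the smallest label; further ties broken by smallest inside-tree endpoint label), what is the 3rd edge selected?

Prim's algorithm from Q:
Step 1: cheapest edge leaving the tree is P–Q (5); add P.
Step 2: cheapest edge leaving the tree is P–X (6); add X.
Step 3: cheapest edge leaving the tree is V–X (5); add V.
Step 4: cheapest edge leaving the tree is R–V (5); add R.
Step 5: cheapest edge leaving the tree is R–W (10); add W.
The 3rd edge added is V–X.

V-X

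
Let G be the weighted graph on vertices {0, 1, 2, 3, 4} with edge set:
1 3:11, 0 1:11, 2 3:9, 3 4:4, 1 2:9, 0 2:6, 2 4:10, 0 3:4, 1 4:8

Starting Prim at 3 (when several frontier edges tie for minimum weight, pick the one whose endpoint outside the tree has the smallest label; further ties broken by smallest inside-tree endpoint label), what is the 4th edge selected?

1-4

Grow the tree from 3 using Prim:
Step 1: frontier [0 3 4, 3 4 4, 2 3 9, 1 3 11] → take 0 3 (4); add 0.
Step 2: frontier [0 2 6, 0 1 11, 3 4 4, 2 3 9, 1 3 11] → take 3 4 (4); add 4.
Step 3: frontier [0 2 6, 0 1 11, 2 3 9, 1 3 11, 1 4 8, 2 4 10] → take 0 2 (6); add 2.
Step 4: frontier [0 1 11, 1 2 9, 1 3 11, 1 4 8] → take 1 4 (8); add 1.
The 4th edge added is 1 4.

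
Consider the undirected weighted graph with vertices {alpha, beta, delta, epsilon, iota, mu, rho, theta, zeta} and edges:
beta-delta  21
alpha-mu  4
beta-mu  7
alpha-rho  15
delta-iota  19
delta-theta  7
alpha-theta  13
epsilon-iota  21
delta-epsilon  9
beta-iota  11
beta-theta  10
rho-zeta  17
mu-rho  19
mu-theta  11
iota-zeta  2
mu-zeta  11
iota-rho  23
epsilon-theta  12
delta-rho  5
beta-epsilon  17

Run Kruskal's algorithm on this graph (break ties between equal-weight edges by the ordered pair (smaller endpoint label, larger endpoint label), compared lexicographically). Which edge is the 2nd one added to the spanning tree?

alpha-mu

Sort edges by weight, then run Kruskal:
iota-zeta (2): add — endpoints in different components.
alpha-mu (4): add — endpoints in different components.
delta-rho (5): add — endpoints in different components.
beta-mu (7): add — endpoints in different components.
delta-theta (7): add — endpoints in different components.
delta-epsilon (9): add — endpoints in different components.
beta-theta (10): add — endpoints in different components.
beta-iota (11): add — endpoints in different components.
The 2nd edge added is alpha-mu.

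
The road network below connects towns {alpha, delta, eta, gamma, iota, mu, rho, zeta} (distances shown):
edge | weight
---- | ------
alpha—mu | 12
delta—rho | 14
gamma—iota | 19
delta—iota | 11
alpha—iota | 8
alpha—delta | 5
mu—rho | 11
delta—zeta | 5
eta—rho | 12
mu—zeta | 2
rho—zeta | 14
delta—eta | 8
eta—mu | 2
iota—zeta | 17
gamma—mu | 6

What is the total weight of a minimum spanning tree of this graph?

Sort edges by weight, then run Kruskal:
eta—mu (2): add — endpoints in different components.
mu—zeta (2): add — endpoints in different components.
alpha—delta (5): add — endpoints in different components.
delta—zeta (5): add — endpoints in different components.
gamma—mu (6): add — endpoints in different components.
alpha—iota (8): add — endpoints in different components.
delta—eta (8): skip — delta and eta already connected.
delta—iota (11): skip — iota and delta already connected.
mu—rho (11): add — endpoints in different components.
MST edges: eta—mu, mu—zeta, alpha—delta, delta—zeta, gamma—mu, alpha—iota, mu—rho; total weight 2+2+5+5+6+8+11 = 39.

39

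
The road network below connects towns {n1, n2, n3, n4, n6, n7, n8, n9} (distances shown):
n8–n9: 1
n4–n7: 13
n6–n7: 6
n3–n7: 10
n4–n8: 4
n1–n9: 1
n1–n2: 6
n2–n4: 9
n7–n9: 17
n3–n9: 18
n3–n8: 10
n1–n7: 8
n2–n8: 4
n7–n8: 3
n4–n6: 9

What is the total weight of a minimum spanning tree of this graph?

Sort edges by weight, then run Kruskal:
n1–n9 (1): add — endpoints in different components.
n8–n9 (1): add — endpoints in different components.
n7–n8 (3): add — endpoints in different components.
n2–n8 (4): add — endpoints in different components.
n4–n8 (4): add — endpoints in different components.
n1–n2 (6): skip — n2 and n1 already connected.
n6–n7 (6): add — endpoints in different components.
n1–n7 (8): skip — n7 and n1 already connected.
n2–n4 (9): skip — n2 and n4 already connected.
n4–n6 (9): skip — n6 and n4 already connected.
n3–n7 (10): add — endpoints in different components.
MST edges: n1–n9, n8–n9, n7–n8, n2–n8, n4–n8, n6–n7, n3–n7; total weight 1+1+3+4+4+6+10 = 29.

29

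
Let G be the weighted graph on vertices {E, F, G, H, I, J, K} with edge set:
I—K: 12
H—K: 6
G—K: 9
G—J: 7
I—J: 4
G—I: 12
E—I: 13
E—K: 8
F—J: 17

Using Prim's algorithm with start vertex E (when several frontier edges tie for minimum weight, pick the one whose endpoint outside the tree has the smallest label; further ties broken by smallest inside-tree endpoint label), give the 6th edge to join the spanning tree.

Prim's algorithm from E:
Step 1: frontier [E—K 8, E—I 13] → take E—K (8); add K.
Step 2: frontier [E—I 13, H—K 6, G—K 9, I—K 12] → take H—K (6); add H.
Step 3: frontier [E—I 13, G—K 9, I—K 12] → take G—K (9); add G.
Step 4: frontier [E—I 13, G—J 7, G—I 12, I—K 12] → take G—J (7); add J.
Step 5: frontier [E—I 13, G—I 12, I—J 4, F—J 17, I—K 12] → take I—J (4); add I.
Step 6: frontier [F—J 17] → take F—J (17); add F.
The 6th edge added is F—J.

F-J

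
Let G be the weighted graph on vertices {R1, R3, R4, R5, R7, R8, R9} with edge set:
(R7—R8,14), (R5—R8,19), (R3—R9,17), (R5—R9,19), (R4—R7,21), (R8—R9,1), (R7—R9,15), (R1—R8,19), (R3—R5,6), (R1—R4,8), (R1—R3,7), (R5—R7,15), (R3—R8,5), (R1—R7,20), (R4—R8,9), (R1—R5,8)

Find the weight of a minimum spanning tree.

Kruskal: consider edges lightest-first.
R8—R9 (1): add — endpoints in different components.
R3—R8 (5): add — endpoints in different components.
R3—R5 (6): add — endpoints in different components.
R1—R3 (7): add — endpoints in different components.
R1—R4 (8): add — endpoints in different components.
R1—R5 (8): skip — R1 and R5 already connected.
R4—R8 (9): skip — R4 and R8 already connected.
R7—R8 (14): add — endpoints in different components.
MST edges: R8—R9, R3—R8, R3—R5, R1—R3, R1—R4, R7—R8; total weight 1+5+6+7+8+14 = 41.

41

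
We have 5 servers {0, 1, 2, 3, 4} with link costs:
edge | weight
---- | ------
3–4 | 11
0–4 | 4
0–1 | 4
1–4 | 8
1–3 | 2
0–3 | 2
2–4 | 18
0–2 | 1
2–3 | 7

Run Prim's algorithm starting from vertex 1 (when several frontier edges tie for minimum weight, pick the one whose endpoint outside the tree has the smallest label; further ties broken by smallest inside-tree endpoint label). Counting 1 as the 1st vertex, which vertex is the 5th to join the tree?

4

Grow the tree from 1 using Prim:
Step 1: frontier [1–3 2, 0–1 4, 1–4 8] → take 1–3 (2); add 3.
Step 2: frontier [0–1 4, 1–4 8, 0–3 2, 2–3 7, 3–4 11] → take 0–3 (2); add 0.
Step 3: frontier [0–2 1, 0–4 4, 1–4 8, 2–3 7, 3–4 11] → take 0–2 (1); add 2.
Step 4: frontier [0–4 4, 1–4 8, 2–4 18, 3–4 11] → take 0–4 (4); add 4.
Vertex order: 1, 3, 0, 2, 4. The 5th vertex is 4.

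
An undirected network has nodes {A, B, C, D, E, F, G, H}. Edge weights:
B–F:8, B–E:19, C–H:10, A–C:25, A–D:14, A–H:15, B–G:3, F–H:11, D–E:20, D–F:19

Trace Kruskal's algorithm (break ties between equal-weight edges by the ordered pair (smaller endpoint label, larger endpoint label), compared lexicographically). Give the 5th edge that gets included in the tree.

A-D

Sort edges by weight, then run Kruskal:
B–G (3): add — endpoints in different components.
B–F (8): add — endpoints in different components.
C–H (10): add — endpoints in different components.
F–H (11): add — endpoints in different components.
A–D (14): add — endpoints in different components.
A–H (15): add — endpoints in different components.
B–E (19): add — endpoints in different components.
The 5th edge added is A–D.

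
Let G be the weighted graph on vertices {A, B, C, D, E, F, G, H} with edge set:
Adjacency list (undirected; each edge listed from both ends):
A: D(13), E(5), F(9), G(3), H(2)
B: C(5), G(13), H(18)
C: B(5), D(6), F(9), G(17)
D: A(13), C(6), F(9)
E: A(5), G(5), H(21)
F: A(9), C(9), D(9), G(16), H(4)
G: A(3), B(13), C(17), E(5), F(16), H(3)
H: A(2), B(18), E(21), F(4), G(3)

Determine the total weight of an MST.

Kruskal: consider edges lightest-first.
A-H (2): add — endpoints in different components.
A-G (3): add — endpoints in different components.
G-H (3): skip — G and H already connected.
F-H (4): add — endpoints in different components.
A-E (5): add — endpoints in different components.
B-C (5): add — endpoints in different components.
E-G (5): skip — E and G already connected.
C-D (6): add — endpoints in different components.
A-F (9): skip — A and F already connected.
C-F (9): add — endpoints in different components.
MST edges: A-H, A-G, F-H, A-E, B-C, C-D, C-F; total weight 2+3+4+5+5+6+9 = 34.

34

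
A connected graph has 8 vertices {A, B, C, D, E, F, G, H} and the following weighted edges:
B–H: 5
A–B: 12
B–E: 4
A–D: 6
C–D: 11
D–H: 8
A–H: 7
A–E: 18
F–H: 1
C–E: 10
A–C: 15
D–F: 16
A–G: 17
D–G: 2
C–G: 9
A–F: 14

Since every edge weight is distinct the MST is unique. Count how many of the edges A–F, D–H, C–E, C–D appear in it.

0

Kruskal: consider edges lightest-first.
F–H (1): add — endpoints in different components.
D–G (2): add — endpoints in different components.
B–E (4): add — endpoints in different components.
B–H (5): add — endpoints in different components.
A–D (6): add — endpoints in different components.
A–H (7): add — endpoints in different components.
D–H (8): skip — D and H already connected.
C–G (9): add — endpoints in different components.
MST edge set: {F–H, D–G, B–E, B–H, A–D, A–H, C–G}.
Of the listed edges, {} are in the MST → 0.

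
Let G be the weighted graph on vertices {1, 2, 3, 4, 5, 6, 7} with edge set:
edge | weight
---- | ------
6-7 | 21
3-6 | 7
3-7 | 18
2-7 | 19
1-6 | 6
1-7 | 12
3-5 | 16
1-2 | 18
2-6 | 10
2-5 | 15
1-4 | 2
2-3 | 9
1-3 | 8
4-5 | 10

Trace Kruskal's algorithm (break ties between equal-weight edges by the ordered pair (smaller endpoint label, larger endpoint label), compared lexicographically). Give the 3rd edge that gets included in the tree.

3-6

Kruskal: consider edges lightest-first.
1-4 (2): add — endpoints in different components.
1-6 (6): add — endpoints in different components.
3-6 (7): add — endpoints in different components.
1-3 (8): skip — 1 and 3 already connected.
2-3 (9): add — endpoints in different components.
2-6 (10): skip — 2 and 6 already connected.
4-5 (10): add — endpoints in different components.
1-7 (12): add — endpoints in different components.
The 3rd edge added is 3-6.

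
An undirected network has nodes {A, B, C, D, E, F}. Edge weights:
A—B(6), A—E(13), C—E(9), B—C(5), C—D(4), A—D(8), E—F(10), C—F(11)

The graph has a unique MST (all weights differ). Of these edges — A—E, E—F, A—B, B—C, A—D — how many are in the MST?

Sort edges by weight, then run Kruskal:
C—D (4): add. Components now {A} {B} {C,D} {E} {F}
B—C (5): add. Components now {A} {B,C,D} {E} {F}
A—B (6): add. Components now {A,B,C,D} {E} {F}
A—D (8): skip — A and D already connected.
C—E (9): add. Components now {A,B,C,D,E} {F}
E—F (10): add. Components now {A,B,C,D,E,F}
MST edge set: {C—D, B—C, A—B, C—E, E—F}.
Of the listed edges, {E—F, A—B, B—C} are in the MST → 3.

3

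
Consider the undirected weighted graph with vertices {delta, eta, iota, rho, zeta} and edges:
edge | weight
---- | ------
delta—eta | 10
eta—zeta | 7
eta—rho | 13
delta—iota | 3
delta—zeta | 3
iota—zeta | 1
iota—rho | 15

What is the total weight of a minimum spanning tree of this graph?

Grow the tree from eta using Prim:
Step 1: frontier [eta—zeta 7, delta—eta 10, eta—rho 13] → take eta—zeta (7); add zeta.
Step 2: frontier [delta—eta 10, eta—rho 13, iota—zeta 1, delta—zeta 3] → take iota—zeta (1); add iota.
Step 3: frontier [delta—eta 10, eta—rho 13, delta—iota 3, iota—rho 15, delta—zeta 3] → take delta—iota (3); add delta.
Step 4: frontier [eta—rho 13, iota—rho 15] → take eta—rho (13); add rho.
MST edges: eta—zeta, iota—zeta, delta—iota, eta—rho; total weight 7+1+3+13 = 24.

24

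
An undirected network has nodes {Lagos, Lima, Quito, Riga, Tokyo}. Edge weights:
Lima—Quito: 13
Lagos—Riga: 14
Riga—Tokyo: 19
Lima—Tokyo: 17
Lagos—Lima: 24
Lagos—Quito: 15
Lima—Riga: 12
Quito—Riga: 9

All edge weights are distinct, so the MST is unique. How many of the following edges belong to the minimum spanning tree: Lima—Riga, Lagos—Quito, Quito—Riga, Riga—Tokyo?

2

Kruskal: consider edges lightest-first.
Quito—Riga (9): add — endpoints in different components.
Lima—Riga (12): add — endpoints in different components.
Lima—Quito (13): skip — Quito and Lima already connected.
Lagos—Riga (14): add — endpoints in different components.
Lagos—Quito (15): skip — Lagos and Quito already connected.
Lima—Tokyo (17): add — endpoints in different components.
MST edge set: {Quito—Riga, Lima—Riga, Lagos—Riga, Lima—Tokyo}.
Of the listed edges, {Lima—Riga, Quito—Riga} are in the MST → 2.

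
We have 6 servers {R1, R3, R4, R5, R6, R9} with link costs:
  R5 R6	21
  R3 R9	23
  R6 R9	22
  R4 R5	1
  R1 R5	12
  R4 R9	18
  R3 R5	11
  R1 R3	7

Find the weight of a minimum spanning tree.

58

Prim's algorithm from R9:
Step 1: cheapest edge leaving the tree is R4 R9 (18); add R4.
Step 2: cheapest edge leaving the tree is R4 R5 (1); add R5.
Step 3: cheapest edge leaving the tree is R3 R5 (11); add R3.
Step 4: cheapest edge leaving the tree is R1 R3 (7); add R1.
Step 5: cheapest edge leaving the tree is R5 R6 (21); add R6.
MST edges: R4 R9, R4 R5, R3 R5, R1 R3, R5 R6; total weight 18+1+11+7+21 = 58.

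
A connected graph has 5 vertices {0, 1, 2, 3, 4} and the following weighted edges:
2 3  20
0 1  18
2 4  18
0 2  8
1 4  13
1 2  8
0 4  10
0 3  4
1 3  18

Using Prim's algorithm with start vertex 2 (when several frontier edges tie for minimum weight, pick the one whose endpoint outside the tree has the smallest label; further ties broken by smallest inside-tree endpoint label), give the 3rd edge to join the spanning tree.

Prim, starting at 2.
Step 1: cheapest edge leaving the tree is 0 2 (8); add 0.
Step 2: cheapest edge leaving the tree is 0 3 (4); add 3.
Step 3: cheapest edge leaving the tree is 1 2 (8); add 1.
Step 4: cheapest edge leaving the tree is 0 4 (10); add 4.
The 3rd edge added is 1 2.

1-2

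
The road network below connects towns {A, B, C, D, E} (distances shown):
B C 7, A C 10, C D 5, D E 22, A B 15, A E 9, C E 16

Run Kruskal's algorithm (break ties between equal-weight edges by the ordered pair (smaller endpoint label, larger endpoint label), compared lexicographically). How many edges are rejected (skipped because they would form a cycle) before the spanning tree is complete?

Kruskal: consider edges lightest-first.
C D (5): add — endpoints in different components.
B C (7): add — endpoints in different components.
A E (9): add — endpoints in different components.
A C (10): add — endpoints in different components.
Edges rejected before the tree was complete: 0.

0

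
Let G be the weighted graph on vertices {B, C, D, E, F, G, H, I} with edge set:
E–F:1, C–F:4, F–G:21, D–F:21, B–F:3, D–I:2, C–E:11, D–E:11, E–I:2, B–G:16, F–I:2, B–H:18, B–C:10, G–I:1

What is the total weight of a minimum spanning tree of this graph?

Sort edges by weight, then run Kruskal:
E–F (1): add — endpoints in different components.
G–I (1): add — endpoints in different components.
D–I (2): add — endpoints in different components.
E–I (2): add — endpoints in different components.
F–I (2): skip — F and I already connected.
B–F (3): add — endpoints in different components.
C–F (4): add — endpoints in different components.
B–C (10): skip — B and C already connected.
C–E (11): skip — C and E already connected.
D–E (11): skip — D and E already connected.
B–G (16): skip — B and G already connected.
B–H (18): add — endpoints in different components.
MST edges: E–F, G–I, D–I, E–I, B–F, C–F, B–H; total weight 1+1+2+2+3+4+18 = 31.

31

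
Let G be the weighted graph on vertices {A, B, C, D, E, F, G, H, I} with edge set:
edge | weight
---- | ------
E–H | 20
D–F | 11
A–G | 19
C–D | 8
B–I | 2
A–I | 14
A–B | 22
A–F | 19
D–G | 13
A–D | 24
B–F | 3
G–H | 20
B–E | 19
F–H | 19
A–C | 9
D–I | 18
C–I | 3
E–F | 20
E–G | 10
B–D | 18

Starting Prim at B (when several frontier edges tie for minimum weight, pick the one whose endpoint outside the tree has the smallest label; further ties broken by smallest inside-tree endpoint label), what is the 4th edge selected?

C-D

Grow the tree from B using Prim:
Step 1: cheapest edge leaving the tree is B–I (2); add I.
Step 2: cheapest edge leaving the tree is C–I (3); add C.
Step 3: cheapest edge leaving the tree is B–F (3); add F.
Step 4: cheapest edge leaving the tree is C–D (8); add D.
Step 5: cheapest edge leaving the tree is A–C (9); add A.
Step 6: cheapest edge leaving the tree is D–G (13); add G.
Step 7: cheapest edge leaving the tree is E–G (10); add E.
Step 8: cheapest edge leaving the tree is F–H (19); add H.
The 4th edge added is C–D.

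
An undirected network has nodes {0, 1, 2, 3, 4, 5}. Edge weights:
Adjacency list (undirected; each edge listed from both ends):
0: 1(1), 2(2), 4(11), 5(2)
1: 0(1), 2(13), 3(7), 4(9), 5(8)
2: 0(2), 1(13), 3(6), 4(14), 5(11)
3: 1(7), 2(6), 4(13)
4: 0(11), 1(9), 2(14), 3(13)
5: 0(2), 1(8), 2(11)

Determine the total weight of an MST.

Sort edges by weight, then run Kruskal:
0 1 (1): add. Components now {0,1} {2} {3} {4} {5}
0 2 (2): add. Components now {0,1,2} {3} {4} {5}
0 5 (2): add. Components now {0,1,2,5} {3} {4}
2 3 (6): add. Components now {0,1,2,3,5} {4}
1 3 (7): skip — 1 and 3 already connected.
1 5 (8): skip — 1 and 5 already connected.
1 4 (9): add. Components now {0,1,2,3,4,5}
MST edges: 0 1, 0 2, 0 5, 2 3, 1 4; total weight 1+2+2+6+9 = 20.

20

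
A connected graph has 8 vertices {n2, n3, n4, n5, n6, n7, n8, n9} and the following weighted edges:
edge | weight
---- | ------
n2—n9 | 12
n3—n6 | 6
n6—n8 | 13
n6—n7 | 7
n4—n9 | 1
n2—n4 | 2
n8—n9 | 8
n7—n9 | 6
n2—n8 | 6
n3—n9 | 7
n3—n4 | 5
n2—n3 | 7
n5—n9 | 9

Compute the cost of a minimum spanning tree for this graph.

Sort edges by weight, then run Kruskal:
n4—n9 (1): add — endpoints in different components.
n2—n4 (2): add — endpoints in different components.
n3—n4 (5): add — endpoints in different components.
n2—n8 (6): add — endpoints in different components.
n3—n6 (6): add — endpoints in different components.
n7—n9 (6): add — endpoints in different components.
n2—n3 (7): skip — n2 and n3 already connected.
n3—n9 (7): skip — n3 and n9 already connected.
n6—n7 (7): skip — n7 and n6 already connected.
n8—n9 (8): skip — n8 and n9 already connected.
n5—n9 (9): add — endpoints in different components.
MST edges: n4—n9, n2—n4, n3—n4, n2—n8, n3—n6, n7—n9, n5—n9; total weight 1+2+5+6+6+6+9 = 35.

35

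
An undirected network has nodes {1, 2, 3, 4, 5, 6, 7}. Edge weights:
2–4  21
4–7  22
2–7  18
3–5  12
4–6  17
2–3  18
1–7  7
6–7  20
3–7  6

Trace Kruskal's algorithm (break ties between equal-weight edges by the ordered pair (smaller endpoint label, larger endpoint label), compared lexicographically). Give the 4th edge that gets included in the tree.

Kruskal: consider edges lightest-first.
3–7 (6): add — endpoints in different components.
1–7 (7): add — endpoints in different components.
3–5 (12): add — endpoints in different components.
4–6 (17): add — endpoints in different components.
2–3 (18): add — endpoints in different components.
2–7 (18): skip — 2 and 7 already connected.
6–7 (20): add — endpoints in different components.
The 4th edge added is 4–6.

4-6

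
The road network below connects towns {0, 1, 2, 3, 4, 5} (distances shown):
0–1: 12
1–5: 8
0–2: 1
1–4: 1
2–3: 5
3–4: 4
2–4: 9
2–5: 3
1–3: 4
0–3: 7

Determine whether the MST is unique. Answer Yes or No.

Kruskal: consider edges lightest-first.
0–2 (1): add — endpoints in different components.
1–4 (1): add — endpoints in different components.
2–5 (3): add — endpoints in different components.
1–3 (4): add — endpoints in different components.
3–4 (4): skip — 3 and 4 already connected.
2–3 (5): add — endpoints in different components.
Non-tree edge 3–4 has weight 4, equal to the heaviest edge on its tree cycle — swapping gives another MST of the same weight. Not unique.

No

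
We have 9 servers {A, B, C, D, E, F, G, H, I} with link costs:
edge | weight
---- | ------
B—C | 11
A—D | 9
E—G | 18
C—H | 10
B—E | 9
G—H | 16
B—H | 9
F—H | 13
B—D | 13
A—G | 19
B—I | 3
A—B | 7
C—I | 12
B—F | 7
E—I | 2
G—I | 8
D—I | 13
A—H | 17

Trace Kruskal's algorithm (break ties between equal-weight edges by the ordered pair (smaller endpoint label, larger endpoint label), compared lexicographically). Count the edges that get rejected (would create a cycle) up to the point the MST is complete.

1

Kruskal: consider edges lightest-first.
E—I (2): add — endpoints in different components.
B—I (3): add — endpoints in different components.
A—B (7): add — endpoints in different components.
B—F (7): add — endpoints in different components.
G—I (8): add — endpoints in different components.
A—D (9): add — endpoints in different components.
B—E (9): skip — B and E already connected.
B—H (9): add — endpoints in different components.
C—H (10): add — endpoints in different components.
Edges rejected before the tree was complete: 1.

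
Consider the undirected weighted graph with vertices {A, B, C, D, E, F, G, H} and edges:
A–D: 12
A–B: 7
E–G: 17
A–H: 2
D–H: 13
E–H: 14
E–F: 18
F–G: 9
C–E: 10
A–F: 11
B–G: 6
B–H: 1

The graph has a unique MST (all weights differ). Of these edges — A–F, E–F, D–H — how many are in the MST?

0

Kruskal's algorithm — process edges by increasing weight (ties by edge label):
B–H (1): add — endpoints in different components.
A–H (2): add — endpoints in different components.
B–G (6): add — endpoints in different components.
A–B (7): skip — A and B already connected.
F–G (9): add — endpoints in different components.
C–E (10): add — endpoints in different components.
A–F (11): skip — A and F already connected.
A–D (12): add — endpoints in different components.
D–H (13): skip — D and H already connected.
E–H (14): add — endpoints in different components.
MST edge set: {B–H, A–H, B–G, F–G, C–E, A–D, E–H}.
Of the listed edges, {} are in the MST → 0.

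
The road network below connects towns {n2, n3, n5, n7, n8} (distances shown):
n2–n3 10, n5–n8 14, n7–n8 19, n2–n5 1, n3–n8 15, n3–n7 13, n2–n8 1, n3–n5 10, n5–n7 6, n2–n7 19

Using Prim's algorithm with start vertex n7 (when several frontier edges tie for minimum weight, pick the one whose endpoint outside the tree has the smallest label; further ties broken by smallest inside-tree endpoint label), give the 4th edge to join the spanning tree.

n2-n3

Prim, starting at n7.
Step 1: cheapest edge leaving the tree is n5–n7 (6); add n5.
Step 2: cheapest edge leaving the tree is n2–n5 (1); add n2.
Step 3: cheapest edge leaving the tree is n2–n8 (1); add n8.
Step 4: cheapest edge leaving the tree is n2–n3 (10); add n3.
The 4th edge added is n2–n3.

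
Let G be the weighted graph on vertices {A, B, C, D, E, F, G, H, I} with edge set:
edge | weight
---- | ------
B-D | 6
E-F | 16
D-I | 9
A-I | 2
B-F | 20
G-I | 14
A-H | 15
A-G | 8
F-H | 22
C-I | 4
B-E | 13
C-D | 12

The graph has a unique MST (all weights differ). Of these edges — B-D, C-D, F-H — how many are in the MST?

1

Sort edges by weight, then run Kruskal:
A-I (2): add — endpoints in different components.
C-I (4): add — endpoints in different components.
B-D (6): add — endpoints in different components.
A-G (8): add — endpoints in different components.
D-I (9): add — endpoints in different components.
C-D (12): skip — C and D already connected.
B-E (13): add — endpoints in different components.
G-I (14): skip — G and I already connected.
A-H (15): add — endpoints in different components.
E-F (16): add — endpoints in different components.
MST edge set: {A-I, C-I, B-D, A-G, D-I, B-E, A-H, E-F}.
Of the listed edges, {B-D} are in the MST → 1.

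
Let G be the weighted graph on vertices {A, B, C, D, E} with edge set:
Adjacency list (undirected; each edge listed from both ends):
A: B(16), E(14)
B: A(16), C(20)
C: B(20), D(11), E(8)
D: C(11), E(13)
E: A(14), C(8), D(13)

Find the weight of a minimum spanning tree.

49

Kruskal: consider edges lightest-first.
C–E (8): add. Components now {A} {B} {C,E} {D}
C–D (11): add. Components now {A} {B} {C,D,E}
D–E (13): skip — D and E already connected.
A–E (14): add. Components now {A,C,D,E} {B}
A–B (16): add. Components now {A,B,C,D,E}
MST edges: C–E, C–D, A–E, A–B; total weight 8+11+14+16 = 49.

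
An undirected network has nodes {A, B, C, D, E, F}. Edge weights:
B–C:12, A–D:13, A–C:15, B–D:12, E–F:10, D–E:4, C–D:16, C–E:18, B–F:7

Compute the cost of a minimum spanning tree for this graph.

46

Prim's algorithm from F:
Step 1: frontier [B–F 7, E–F 10] → take B–F (7); add B.
Step 2: frontier [B–C 12, B–D 12, E–F 10] → take E–F (10); add E.
Step 3: frontier [B–C 12, B–D 12, D–E 4, C–E 18] → take D–E (4); add D.
Step 4: frontier [B–C 12, A–D 13, C–D 16, C–E 18] → take B–C (12); add C.
Step 5: frontier [A–C 15, A–D 13] → take A–D (13); add A.
MST edges: B–F, E–F, D–E, B–C, A–D; total weight 7+10+4+12+13 = 46.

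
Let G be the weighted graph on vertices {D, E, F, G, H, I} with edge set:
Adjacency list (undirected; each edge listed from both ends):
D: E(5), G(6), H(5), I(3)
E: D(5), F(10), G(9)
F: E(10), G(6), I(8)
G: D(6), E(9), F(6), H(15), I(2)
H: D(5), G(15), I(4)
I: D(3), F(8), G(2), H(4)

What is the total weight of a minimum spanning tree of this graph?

20

Grow the tree from F using Prim:
Step 1: cheapest edge leaving the tree is F G (6); add G.
Step 2: cheapest edge leaving the tree is G I (2); add I.
Step 3: cheapest edge leaving the tree is D I (3); add D.
Step 4: cheapest edge leaving the tree is H I (4); add H.
Step 5: cheapest edge leaving the tree is D E (5); add E.
MST edges: F G, G I, D I, H I, D E; total weight 6+2+3+4+5 = 20.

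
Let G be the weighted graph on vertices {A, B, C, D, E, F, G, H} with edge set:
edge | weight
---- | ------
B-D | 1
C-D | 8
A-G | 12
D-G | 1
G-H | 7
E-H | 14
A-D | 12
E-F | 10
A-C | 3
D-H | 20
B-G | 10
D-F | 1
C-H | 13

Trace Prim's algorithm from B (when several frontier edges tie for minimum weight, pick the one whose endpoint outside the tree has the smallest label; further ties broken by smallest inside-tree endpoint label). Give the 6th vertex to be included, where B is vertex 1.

C

Prim's algorithm from B:
Step 1: cheapest edge leaving the tree is B-D (1); add D.
Step 2: cheapest edge leaving the tree is D-F (1); add F.
Step 3: cheapest edge leaving the tree is D-G (1); add G.
Step 4: cheapest edge leaving the tree is G-H (7); add H.
Step 5: cheapest edge leaving the tree is C-D (8); add C.
Step 6: cheapest edge leaving the tree is A-C (3); add A.
Step 7: cheapest edge leaving the tree is E-F (10); add E.
Vertex order: B, D, F, G, H, C, A, E. The 6th vertex is C.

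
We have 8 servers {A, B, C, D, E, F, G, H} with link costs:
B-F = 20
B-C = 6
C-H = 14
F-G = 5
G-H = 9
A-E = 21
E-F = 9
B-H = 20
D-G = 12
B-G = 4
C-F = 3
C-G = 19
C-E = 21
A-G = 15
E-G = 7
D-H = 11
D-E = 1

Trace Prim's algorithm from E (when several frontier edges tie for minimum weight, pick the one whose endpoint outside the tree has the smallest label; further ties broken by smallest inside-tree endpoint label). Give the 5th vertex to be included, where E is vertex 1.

F

Grow the tree from E using Prim:
Step 1: cheapest edge leaving the tree is D-E (1); add D.
Step 2: cheapest edge leaving the tree is E-G (7); add G.
Step 3: cheapest edge leaving the tree is B-G (4); add B.
Step 4: cheapest edge leaving the tree is F-G (5); add F.
Step 5: cheapest edge leaving the tree is C-F (3); add C.
Step 6: cheapest edge leaving the tree is G-H (9); add H.
Step 7: cheapest edge leaving the tree is A-G (15); add A.
Vertex order: E, D, G, B, F, C, H, A. The 5th vertex is F.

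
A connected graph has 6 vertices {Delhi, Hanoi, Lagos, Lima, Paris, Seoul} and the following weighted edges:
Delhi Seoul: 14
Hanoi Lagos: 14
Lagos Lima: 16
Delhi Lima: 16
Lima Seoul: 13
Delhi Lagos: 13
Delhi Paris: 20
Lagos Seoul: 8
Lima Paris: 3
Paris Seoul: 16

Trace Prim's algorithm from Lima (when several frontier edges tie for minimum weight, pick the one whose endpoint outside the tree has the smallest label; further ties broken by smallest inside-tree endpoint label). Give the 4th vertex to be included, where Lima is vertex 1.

Grow the tree from Lima using Prim:
Step 1: cheapest edge leaving the tree is Lima Paris (3); add Paris.
Step 2: cheapest edge leaving the tree is Lima Seoul (13); add Seoul.
Step 3: cheapest edge leaving the tree is Lagos Seoul (8); add Lagos.
Step 4: cheapest edge leaving the tree is Delhi Lagos (13); add Delhi.
Step 5: cheapest edge leaving the tree is Hanoi Lagos (14); add Hanoi.
Vertex order: Lima, Paris, Seoul, Lagos, Delhi, Hanoi. The 4th vertex is Lagos.

Lagos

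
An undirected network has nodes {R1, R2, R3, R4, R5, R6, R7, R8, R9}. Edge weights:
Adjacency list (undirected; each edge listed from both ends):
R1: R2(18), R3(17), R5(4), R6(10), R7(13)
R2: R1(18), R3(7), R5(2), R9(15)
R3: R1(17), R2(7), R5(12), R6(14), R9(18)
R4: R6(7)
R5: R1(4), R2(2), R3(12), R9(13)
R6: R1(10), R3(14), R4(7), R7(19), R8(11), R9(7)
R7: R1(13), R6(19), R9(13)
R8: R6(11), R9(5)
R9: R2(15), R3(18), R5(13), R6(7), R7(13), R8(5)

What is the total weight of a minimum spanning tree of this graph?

Sort edges by weight, then run Kruskal:
R2-R5 (2): add — endpoints in different components.
R1-R5 (4): add — endpoints in different components.
R8-R9 (5): add — endpoints in different components.
R2-R3 (7): add — endpoints in different components.
R4-R6 (7): add — endpoints in different components.
R6-R9 (7): add — endpoints in different components.
R1-R6 (10): add — endpoints in different components.
R6-R8 (11): skip — R8 and R6 already connected.
R3-R5 (12): skip — R3 and R5 already connected.
R1-R7 (13): add — endpoints in different components.
MST edges: R2-R5, R1-R5, R8-R9, R2-R3, R4-R6, R6-R9, R1-R6, R1-R7; total weight 2+4+5+7+7+7+10+13 = 55.

55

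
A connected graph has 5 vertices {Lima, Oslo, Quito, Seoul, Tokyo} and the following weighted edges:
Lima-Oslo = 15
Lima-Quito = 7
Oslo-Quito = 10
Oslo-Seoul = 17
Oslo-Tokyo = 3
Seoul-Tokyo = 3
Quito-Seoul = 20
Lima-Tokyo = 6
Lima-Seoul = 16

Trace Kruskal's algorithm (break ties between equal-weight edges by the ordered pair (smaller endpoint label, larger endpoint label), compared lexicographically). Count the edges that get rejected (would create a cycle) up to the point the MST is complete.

0

Kruskal's algorithm — process edges by increasing weight (ties by edge label):
Oslo-Tokyo (3): add. Components now {Lima} {Oslo,Tokyo} {Seoul} {Quito}
Seoul-Tokyo (3): add. Components now {Lima} {Oslo,Seoul,Tokyo} {Quito}
Lima-Tokyo (6): add. Components now {Lima,Oslo,Seoul,Tokyo} {Quito}
Lima-Quito (7): add. Components now {Lima,Oslo,Quito,Seoul,Tokyo}
Edges rejected before the tree was complete: 0.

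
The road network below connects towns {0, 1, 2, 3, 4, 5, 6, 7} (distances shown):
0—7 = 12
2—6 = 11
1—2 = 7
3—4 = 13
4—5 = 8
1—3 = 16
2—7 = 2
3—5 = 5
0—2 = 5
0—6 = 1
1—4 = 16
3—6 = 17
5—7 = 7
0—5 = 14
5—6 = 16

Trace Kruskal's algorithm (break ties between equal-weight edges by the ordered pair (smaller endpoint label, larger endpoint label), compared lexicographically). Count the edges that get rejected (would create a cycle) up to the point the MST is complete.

Sort edges by weight, then run Kruskal:
0—6 (1): add — endpoints in different components.
2—7 (2): add — endpoints in different components.
0—2 (5): add — endpoints in different components.
3—5 (5): add — endpoints in different components.
1—2 (7): add — endpoints in different components.
5—7 (7): add — endpoints in different components.
4—5 (8): add — endpoints in different components.
Edges rejected before the tree was complete: 0.

0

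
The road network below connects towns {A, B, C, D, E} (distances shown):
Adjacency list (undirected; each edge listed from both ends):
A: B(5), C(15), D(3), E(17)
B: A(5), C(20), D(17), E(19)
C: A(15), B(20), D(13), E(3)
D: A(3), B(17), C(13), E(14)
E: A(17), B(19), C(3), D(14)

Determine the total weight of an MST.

Kruskal's algorithm — process edges by increasing weight (ties by edge label):
A–D (3): add. Components now {A,D} {B} {C} {E}
C–E (3): add. Components now {A,D} {B} {C,E}
A–B (5): add. Components now {A,B,D} {C,E}
C–D (13): add. Components now {A,B,C,D,E}
MST edges: A–D, C–E, A–B, C–D; total weight 3+3+5+13 = 24.

24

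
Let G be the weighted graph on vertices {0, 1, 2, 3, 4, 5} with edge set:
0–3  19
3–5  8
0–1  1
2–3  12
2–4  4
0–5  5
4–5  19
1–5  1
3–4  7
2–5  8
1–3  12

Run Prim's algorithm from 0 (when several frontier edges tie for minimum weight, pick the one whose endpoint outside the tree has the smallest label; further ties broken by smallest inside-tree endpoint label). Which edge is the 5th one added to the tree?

Prim's algorithm from 0:
Step 1: frontier [0–1 1, 0–5 5, 0–3 19] → take 0–1 (1); add 1.
Step 2: frontier [0–5 5, 0–3 19, 1–5 1, 1–3 12] → take 1–5 (1); add 5.
Step 3: frontier [0–3 19, 1–3 12, 2–5 8, 3–5 8, 4–5 19] → take 2–5 (8); add 2.
Step 4: frontier [0–3 19, 1–3 12, 2–4 4, 2–3 12, 3–5 8, 4–5 19] → take 2–4 (4); add 4.
Step 5: frontier [0–3 19, 1–3 12, 2–3 12, 3–4 7, 3–5 8] → take 3–4 (7); add 3.
The 5th edge added is 3–4.

3-4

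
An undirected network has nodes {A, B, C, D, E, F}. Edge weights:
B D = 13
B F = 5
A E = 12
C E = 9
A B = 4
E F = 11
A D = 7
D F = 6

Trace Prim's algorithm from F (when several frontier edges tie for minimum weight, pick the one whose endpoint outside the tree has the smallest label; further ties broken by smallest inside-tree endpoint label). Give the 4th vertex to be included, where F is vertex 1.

Prim's algorithm from F:
Step 1: frontier [B F 5, D F 6, E F 11] → take B F (5); add B.
Step 2: frontier [A B 4, B D 13, D F 6, E F 11] → take A B (4); add A.
Step 3: frontier [A D 7, A E 12, B D 13, D F 6, E F 11] → take D F (6); add D.
Step 4: frontier [A E 12, E F 11] → take E F (11); add E.
Step 5: frontier [C E 9] → take C E (9); add C.
Vertex order: F, B, A, D, E, C. The 4th vertex is D.

D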